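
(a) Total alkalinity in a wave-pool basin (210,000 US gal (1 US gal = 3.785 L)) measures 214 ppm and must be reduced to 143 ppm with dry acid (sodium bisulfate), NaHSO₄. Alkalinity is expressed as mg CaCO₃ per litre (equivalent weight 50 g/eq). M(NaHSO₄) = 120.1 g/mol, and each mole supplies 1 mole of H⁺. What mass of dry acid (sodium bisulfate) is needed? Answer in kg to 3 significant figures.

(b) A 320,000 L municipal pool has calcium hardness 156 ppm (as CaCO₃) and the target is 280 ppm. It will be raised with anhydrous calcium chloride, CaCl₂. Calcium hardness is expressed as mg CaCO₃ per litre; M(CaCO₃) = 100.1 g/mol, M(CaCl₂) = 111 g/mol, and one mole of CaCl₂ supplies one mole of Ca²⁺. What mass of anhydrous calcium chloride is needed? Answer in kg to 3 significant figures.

(a) 136 kg; (b) 44.0 kg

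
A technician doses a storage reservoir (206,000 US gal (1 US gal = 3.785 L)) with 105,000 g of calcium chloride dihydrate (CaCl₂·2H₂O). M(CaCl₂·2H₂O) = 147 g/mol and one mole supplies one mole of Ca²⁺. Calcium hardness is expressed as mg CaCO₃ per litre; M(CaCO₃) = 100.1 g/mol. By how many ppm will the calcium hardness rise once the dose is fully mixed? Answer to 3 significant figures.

Volume: 206,000 US gal × 3.785 L/gal = 779,710 L.
Moles of Ca²⁺: 105,000 g ÷ 147 g/mol = 714.3 mol.
As CaCO₃: 714.3 mol × 100.1 g/mol = 71,500 g.
Rise: 71,500 g / 779,710 L × 1000 = 91.7 mg/L.

91.7 ppm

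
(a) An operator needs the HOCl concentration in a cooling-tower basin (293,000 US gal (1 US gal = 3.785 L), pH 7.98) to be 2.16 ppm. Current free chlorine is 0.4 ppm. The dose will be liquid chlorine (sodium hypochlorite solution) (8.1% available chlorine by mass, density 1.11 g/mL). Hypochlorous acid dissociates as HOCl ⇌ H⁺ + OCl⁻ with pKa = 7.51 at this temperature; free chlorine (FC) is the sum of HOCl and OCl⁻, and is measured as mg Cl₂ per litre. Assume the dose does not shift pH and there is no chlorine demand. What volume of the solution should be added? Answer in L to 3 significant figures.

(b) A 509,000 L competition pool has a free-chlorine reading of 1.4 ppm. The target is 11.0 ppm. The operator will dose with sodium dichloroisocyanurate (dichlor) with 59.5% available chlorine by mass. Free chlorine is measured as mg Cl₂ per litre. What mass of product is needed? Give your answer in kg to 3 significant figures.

(a) Volume: 293,000 US gal × 3.785 L/gal = 1,109,005 L.
(a) [OCl⁻]/[HOCl] = 10^(pH − pKa) = 10^(7.98 − 7.51) = 2.951; fraction as HOCl = 1/(1 + 2.951) = 0.2531.
(a) Free chlorine required for 2.16 ppm HOCl: 2.16 / 0.2531 = 8.535 ppm.
(a) FC to add: 8.535 − 0.4 = 8.135 mg/L as Cl₂.
(a) Cl₂ equivalent: 8.135 mg/L × 1,109,005 L = 9021 g.
(a) Product at 8.1% available Cl: 9021 / 0.081 = 111,400 g.
(a) Volume: 111,400 g ÷ 1.11 g/mL = 100,300 mL.

(b) Chlorine deficit: 11.0 − 1.4 = 9.6 ppm = 9.6 mg/L as Cl₂.
(b) Cl₂ equivalent needed: 9.6 mg/L × 509,000 L = 4,886,000 mg = 4886 g.
(b) Product at 59.5% available chlorine: 4886 / 0.595 = 8212 g.

(a) 100 L; (b) 8.21 kg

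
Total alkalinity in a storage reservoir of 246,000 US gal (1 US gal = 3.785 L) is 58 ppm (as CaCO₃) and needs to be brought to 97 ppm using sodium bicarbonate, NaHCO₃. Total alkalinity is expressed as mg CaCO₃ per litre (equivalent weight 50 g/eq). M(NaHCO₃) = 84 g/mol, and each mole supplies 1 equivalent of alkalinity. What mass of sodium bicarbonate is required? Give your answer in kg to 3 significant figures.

61.0 kg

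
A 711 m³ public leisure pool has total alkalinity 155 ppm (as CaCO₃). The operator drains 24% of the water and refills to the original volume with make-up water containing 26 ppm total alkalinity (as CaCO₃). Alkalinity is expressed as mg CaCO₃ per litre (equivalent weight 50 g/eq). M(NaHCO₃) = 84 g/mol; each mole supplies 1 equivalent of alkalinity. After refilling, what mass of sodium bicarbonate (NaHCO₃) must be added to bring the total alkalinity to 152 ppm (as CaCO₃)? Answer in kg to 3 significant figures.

33.4 kg

Volume: 711 m³ = 711,000 L.
After draining 24% and refilling: 155 × 0.76 + 26 × 0.24 = 124.04 ppm.
Deficit to target: 152 − 124.04 = 27.96 mg/L.
As CaCO₃: 27.96 mg/L × 711,000 L = 19,880 g; ÷ 50 g/eq ÷ 1 = 397.6 mol NaHCO₃.
Mass: 397.6 × 84 = 33,400 g.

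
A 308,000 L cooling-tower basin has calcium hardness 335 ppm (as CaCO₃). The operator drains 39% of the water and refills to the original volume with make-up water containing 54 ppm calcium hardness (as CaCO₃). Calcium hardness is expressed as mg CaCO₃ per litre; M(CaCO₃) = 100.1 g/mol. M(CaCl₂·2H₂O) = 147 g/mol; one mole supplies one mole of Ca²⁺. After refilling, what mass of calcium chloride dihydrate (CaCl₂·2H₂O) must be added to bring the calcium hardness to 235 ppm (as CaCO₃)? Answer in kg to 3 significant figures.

4.34 kg

After draining 39% and refilling: 335 × 0.61 + 54 × 0.39 = 225.41 ppm.
Deficit to target: 235 − 225.41 = 9.59 mg/L.
As CaCO₃: 9.59 mg/L × 308,000 L = 2954 g; ÷ 100.1 = 29.51 mol Ca²⁺.
Mass: 29.51 × 147 = 4338 g.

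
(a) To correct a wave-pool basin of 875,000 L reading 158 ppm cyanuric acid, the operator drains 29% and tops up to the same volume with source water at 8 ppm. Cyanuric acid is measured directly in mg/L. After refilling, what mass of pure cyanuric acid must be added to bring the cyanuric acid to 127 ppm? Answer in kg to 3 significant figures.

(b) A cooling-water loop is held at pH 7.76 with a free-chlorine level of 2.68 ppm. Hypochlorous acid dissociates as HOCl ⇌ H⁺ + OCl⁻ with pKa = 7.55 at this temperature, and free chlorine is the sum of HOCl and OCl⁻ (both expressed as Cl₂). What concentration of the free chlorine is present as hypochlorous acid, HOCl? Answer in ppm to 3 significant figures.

(a) After draining 29% and refilling: 158 × 0.71 + 8 × 0.29 = 114.5 ppm.
(a) Deficit to target: 127 − 114.5 = 12.5 mg/L.
(a) Mass: 12.5 mg/L × 875,000 L = 10,940 g cyanuric acid.

(b) [OCl⁻]/[HOCl] = 10^(pH − pKa) = 10^(7.76 − 7.55) = 10^0.21 = 1.622.
(b) Fraction as HOCl = 1 / (1 + 1.622) = 0.3814.
(b) HOCl = 0.3814 × 2.68 ppm = 1.022 ppm.

(a) 10.9 kg; (b) 1.02 ppm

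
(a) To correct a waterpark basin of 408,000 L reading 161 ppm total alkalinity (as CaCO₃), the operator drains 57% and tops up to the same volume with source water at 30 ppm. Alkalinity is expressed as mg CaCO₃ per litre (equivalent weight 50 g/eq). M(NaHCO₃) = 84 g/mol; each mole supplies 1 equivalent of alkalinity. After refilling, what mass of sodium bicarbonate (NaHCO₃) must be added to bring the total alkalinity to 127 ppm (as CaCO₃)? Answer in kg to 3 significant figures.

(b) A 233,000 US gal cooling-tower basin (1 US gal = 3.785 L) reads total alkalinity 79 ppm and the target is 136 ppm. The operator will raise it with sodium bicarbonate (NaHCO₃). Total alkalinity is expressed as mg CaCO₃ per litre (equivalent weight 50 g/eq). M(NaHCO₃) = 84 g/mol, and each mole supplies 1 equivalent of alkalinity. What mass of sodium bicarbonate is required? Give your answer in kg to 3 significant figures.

(a) 27.9 kg; (b) 84.5 kg

(a) After draining 57% and refilling: 161 × 0.43 + 30 × 0.57 = 86.33 ppm.
(a) Deficit to target: 127 − 86.33 = 40.67 mg/L.
(a) As CaCO₃: 40.67 mg/L × 408,000 L = 16,590 g; ÷ 50 g/eq ÷ 1 = 331.9 mol NaHCO₃.
(a) Mass: 331.9 × 84 = 27,880 g.

(b) Volume: 233,000 US gal × 3.785 L/gal = 881,905 L.
(b) Alkalinity to add: (136 − 79) = 57 mg/L as CaCO₃ × 881,905 L = 50,270 g as CaCO₃.
(b) Equivalents: 50,270 g ÷ 50 g/eq = 1005 eq.
(b) NaHCO₃ supplies 1 eq per mole → 1005 mol.
(b) Mass: 1005 mol × 84 g/mol = 84,450 g.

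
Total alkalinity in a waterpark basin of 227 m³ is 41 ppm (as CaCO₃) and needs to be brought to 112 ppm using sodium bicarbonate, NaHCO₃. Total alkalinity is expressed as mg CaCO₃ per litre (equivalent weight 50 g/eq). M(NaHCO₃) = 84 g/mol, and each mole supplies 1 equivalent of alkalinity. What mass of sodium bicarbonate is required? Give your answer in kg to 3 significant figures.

Volume: 227 m³ = 227,000 L.
Alkalinity to add: (112 − 41) = 71 mg/L as CaCO₃ × 227,000 L = 16,120 g as CaCO₃.
Equivalents: 16,120 g ÷ 50 g/eq = 322.3 eq.
NaHCO₃ supplies 1 eq per mole → 322.3 mol.
Mass: 322.3 mol × 84 g/mol = 27,080 g.

27.1 kg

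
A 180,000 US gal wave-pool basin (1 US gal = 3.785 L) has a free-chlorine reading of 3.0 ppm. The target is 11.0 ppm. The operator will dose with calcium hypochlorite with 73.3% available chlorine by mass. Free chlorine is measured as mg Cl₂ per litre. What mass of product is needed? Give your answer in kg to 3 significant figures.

7.44 kg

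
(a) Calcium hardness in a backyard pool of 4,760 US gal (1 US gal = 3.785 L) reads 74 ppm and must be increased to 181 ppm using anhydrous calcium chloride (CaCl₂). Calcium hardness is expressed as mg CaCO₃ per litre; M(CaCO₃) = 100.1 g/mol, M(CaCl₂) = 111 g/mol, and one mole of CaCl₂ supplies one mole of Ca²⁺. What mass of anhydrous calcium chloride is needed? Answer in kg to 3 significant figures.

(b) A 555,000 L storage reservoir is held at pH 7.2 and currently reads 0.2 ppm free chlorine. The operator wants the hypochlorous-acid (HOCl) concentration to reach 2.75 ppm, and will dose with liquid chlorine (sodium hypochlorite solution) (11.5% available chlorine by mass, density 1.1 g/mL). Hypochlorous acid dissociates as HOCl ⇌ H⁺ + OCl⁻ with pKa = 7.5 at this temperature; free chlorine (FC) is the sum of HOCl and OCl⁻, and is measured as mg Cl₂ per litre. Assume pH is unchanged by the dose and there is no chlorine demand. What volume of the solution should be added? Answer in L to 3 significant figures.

(a) 2.14 kg; (b) 17.2 L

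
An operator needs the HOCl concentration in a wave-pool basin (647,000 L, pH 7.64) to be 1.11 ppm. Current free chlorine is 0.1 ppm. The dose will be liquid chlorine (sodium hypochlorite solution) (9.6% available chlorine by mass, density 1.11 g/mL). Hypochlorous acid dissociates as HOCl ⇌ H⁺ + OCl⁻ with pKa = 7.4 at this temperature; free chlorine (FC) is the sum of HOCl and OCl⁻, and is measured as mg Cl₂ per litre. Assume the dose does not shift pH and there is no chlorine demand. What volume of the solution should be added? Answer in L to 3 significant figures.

[OCl⁻]/[HOCl] = 10^(pH − pKa) = 10^(7.64 − 7.4) = 1.738; fraction as HOCl = 1/(1 + 1.738) = 0.3653.
Free chlorine required for 1.11 ppm HOCl: 1.11 / 0.3653 = 3.039 ppm.
FC to add: 3.039 − 0.1 = 2.939 mg/L as Cl₂.
Cl₂ equivalent: 2.939 mg/L × 647,000 L = 1902 g.
Product at 9.6% available Cl: 1902 / 0.096 = 19,810 g.
Volume: 19,810 g ÷ 1.11 g/mL = 17,840 mL.

17.8 L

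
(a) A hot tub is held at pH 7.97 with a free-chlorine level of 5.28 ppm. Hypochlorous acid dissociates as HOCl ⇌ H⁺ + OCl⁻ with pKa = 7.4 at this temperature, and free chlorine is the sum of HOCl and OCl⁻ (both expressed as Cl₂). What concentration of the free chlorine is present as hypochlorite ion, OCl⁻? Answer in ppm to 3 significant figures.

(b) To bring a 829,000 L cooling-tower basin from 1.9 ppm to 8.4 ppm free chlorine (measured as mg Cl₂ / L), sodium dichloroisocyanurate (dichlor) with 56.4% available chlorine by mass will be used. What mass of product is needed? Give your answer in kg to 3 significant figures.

(a) [OCl⁻]/[HOCl] = 10^(pH − pKa) = 10^(7.97 − 7.4) = 10^0.57 = 3.715.
(a) Fraction as HOCl = 1 / (1 + 3.715) = 0.2121.
(a) OCl⁻ = (1 − 0.2121) × 5.28 ppm = 4.16 ppm.

(b) Chlorine deficit: 8.4 − 1.9 = 6.5 ppm = 6.5 mg/L as Cl₂.
(b) Cl₂ equivalent needed: 6.5 mg/L × 829,000 L = 5,388,000 mg = 5388 g.
(b) Product at 56.4% available chlorine: 5388 / 0.564 = 9554 g.

(a) 4.16 ppm; (b) 9.55 kg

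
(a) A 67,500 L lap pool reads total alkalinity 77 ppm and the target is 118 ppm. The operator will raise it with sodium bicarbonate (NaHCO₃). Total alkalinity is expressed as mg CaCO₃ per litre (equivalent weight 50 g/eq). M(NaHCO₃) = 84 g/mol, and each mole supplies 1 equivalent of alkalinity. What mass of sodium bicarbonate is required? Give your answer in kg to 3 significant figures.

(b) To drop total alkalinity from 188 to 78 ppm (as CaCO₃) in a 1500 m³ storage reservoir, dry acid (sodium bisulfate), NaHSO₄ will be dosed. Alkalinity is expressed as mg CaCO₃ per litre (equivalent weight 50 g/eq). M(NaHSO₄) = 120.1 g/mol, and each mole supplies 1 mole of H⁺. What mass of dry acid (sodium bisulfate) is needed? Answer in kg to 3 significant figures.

(a) Alkalinity to add: (118 − 77) = 41 mg/L as CaCO₃ × 67,500 L = 2768 g as CaCO₃.
(a) Equivalents: 2768 g ÷ 50 g/eq = 55.35 eq.
(a) NaHCO₃ supplies 1 eq per mole → 55.35 mol.
(a) Mass: 55.35 mol × 84 g/mol = 4649 g.

(b) Volume: 1500 m³ = 1,500,000 L.
(b) Alkalinity to neutralize: (188 − 78) = 110 mg/L as CaCO₃ × 1,500,000 L = 165,000 g as CaCO₃.
(b) Equivalents of H⁺ required: 165,000 ÷ 50 g/eq = 3300 eq = 3300 mol NaHSO₄.
(b) Mass of NaHSO₄: 3300 × 120.1 = 396,300 g.

(a) 4.65 kg; (b) 396 kg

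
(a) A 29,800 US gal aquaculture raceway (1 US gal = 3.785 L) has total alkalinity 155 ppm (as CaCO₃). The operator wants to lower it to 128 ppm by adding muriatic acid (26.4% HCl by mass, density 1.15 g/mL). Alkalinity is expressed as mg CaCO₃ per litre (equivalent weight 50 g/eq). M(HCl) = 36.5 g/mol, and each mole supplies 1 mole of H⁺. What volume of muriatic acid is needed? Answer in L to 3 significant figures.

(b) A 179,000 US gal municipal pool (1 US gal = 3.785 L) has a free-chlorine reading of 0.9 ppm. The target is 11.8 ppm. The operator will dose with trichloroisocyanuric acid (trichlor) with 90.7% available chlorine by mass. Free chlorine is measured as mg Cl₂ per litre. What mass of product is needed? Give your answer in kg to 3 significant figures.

(a) Volume: 29,800 US gal × 3.785 L/gal = 112,793 L.
(a) Alkalinity to neutralize: (155 − 128) = 27 mg/L as CaCO₃ × 112,793 L = 3045 g as CaCO₃.
(a) Equivalents of H⁺ required: 3045 ÷ 50 g/eq = 60.91 eq = 60.91 mol HCl.
(a) Mass of HCl: 60.91 × 36.5 = 2223 g.
(a) Mass of 26.4% solution: 2223 / 0.264 = 8421 g.
(a) Volume: 8421 g ÷ 1.15 g/mL = 7323 mL.

(b) Volume: 179,000 US gal × 3.785 L/gal = 677,515 L.
(b) Chlorine deficit: 11.8 − 0.9 = 10.9 ppm = 10.9 mg/L as Cl₂.
(b) Cl₂ equivalent needed: 10.9 mg/L × 677,515 L = 7,385,000 mg = 7385 g.
(b) Product at 90.7% available chlorine: 7385 / 0.907 = 8142 g.

(a) 7.32 L; (b) 8.14 kg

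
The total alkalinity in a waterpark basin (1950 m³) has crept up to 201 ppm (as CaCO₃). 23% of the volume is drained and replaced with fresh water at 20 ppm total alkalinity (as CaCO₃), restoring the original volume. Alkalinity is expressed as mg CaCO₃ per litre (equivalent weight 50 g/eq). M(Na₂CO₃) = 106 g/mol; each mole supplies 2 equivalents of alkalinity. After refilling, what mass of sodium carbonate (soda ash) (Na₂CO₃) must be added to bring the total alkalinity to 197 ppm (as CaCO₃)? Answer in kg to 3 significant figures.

77.8 kg

Volume: 1950 m³ = 1,950,000 L.
After draining 23% and refilling: 201 × 0.77 + 20 × 0.23 = 159.37 ppm.
Deficit to target: 197 − 159.37 = 37.63 mg/L.
As CaCO₃: 37.63 mg/L × 1,950,000 L = 73,380 g; ÷ 50 g/eq ÷ 2 = 733.8 mol Na₂CO₃.
Mass: 733.8 × 106 = 77,780 g.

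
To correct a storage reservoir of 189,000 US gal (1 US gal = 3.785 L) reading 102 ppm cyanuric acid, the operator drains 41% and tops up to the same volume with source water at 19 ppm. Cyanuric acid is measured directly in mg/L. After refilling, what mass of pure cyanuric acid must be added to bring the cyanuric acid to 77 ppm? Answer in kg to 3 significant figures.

6.46 kg

Volume: 189,000 US gal × 3.785 L/gal = 715,365 L.
After draining 41% and refilling: 102 × 0.59 + 19 × 0.41 = 67.97 ppm.
Deficit to target: 77 − 67.97 = 9.03 mg/L.
Mass: 9.03 mg/L × 715,365 L = 6460 g cyanuric acid.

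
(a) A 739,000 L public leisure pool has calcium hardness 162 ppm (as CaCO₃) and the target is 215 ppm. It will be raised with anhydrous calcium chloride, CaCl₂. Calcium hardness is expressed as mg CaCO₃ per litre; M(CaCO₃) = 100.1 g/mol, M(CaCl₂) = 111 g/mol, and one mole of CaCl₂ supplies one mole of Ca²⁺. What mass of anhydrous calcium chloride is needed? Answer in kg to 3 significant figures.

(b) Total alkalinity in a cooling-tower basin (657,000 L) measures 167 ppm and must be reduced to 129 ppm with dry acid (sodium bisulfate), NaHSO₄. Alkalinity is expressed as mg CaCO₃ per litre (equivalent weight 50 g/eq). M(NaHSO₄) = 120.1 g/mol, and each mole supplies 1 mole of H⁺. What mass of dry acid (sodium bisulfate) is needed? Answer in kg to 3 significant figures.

(a) Hardness to add: (215 − 162) = 53 mg/L as CaCO₃ × 739,000 L = 39,170 g as CaCO₃.
(a) Moles of Ca²⁺ (1 mol Ca²⁺ ≡ 1 mol CaCO₃): 39,170 / 100.1 g/mol = 391.3 mol.
(a) Mass of CaCl₂: 391.3 × 111 = 43,430 g.

(b) Alkalinity to neutralize: (167 − 129) = 38 mg/L as CaCO₃ × 657,000 L = 24,970 g as CaCO₃.
(b) Equivalents of H⁺ required: 24,970 ÷ 50 g/eq = 499.3 eq = 499.3 mol NaHSO₄.
(b) Mass of NaHSO₄: 499.3 × 120.1 = 59,970 g.

(a) 43.4 kg; (b) 60.0 kg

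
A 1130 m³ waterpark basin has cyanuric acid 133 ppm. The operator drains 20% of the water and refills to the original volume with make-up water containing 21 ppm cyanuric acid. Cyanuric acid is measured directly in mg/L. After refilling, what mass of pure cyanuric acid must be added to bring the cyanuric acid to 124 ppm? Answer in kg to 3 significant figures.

Volume: 1130 m³ = 1,130,000 L.
After draining 20% and refilling: 133 × 0.80 + 21 × 0.20 = 110.6 ppm.
Deficit to target: 124 − 110.6 = 13.4 mg/L.
Mass: 13.4 mg/L × 1,130,000 L = 15,140 g cyanuric acid.

15.1 kg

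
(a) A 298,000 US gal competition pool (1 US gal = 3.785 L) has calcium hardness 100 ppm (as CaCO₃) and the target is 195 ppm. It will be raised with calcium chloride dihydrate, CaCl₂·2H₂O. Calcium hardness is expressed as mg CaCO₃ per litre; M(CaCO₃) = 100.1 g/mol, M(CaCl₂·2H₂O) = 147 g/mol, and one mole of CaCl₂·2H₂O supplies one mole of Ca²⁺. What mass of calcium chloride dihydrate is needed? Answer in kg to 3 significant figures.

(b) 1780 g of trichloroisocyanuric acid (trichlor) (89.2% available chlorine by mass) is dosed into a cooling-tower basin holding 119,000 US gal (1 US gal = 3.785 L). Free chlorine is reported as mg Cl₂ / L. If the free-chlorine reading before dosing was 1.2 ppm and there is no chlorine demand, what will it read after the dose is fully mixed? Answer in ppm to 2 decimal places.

(a) 157 kg; (b) 4.73 ppm

(a) Volume: 298,000 US gal × 3.785 L/gal = 1,127,930 L.
(a) Hardness to add: (195 − 100) = 95 mg/L as CaCO₃ × 1,127,930 L = 107,200 g as CaCO₃.
(a) Moles of Ca²⁺ (1 mol Ca²⁺ ≡ 1 mol CaCO₃): 107,200 / 100.1 g/mol = 1070 mol.
(a) Mass of CaCl₂·2H₂O: 1070 × 147 = 157,400 g.

(b) Volume: 119,000 US gal × 3.785 L/gal = 450,415 L.
(b) Available chlorine delivered: 1780 g × 0.892 = 1588 g as Cl₂.
(b) Concentration rise: 1588 g / 450,415 L = 3.525 mg/L = 3.53 ppm.
(b) Final FC: 1.2 + 3.53 = 4.73 ppm.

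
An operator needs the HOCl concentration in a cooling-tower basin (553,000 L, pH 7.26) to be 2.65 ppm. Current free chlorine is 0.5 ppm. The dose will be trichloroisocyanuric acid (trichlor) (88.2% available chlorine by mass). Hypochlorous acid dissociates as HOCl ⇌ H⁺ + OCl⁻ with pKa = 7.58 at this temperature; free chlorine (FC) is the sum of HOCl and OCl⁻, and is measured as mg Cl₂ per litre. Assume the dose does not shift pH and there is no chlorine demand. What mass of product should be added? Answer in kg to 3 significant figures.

2.14 kg

[OCl⁻]/[HOCl] = 10^(pH − pKa) = 10^(7.26 − 7.58) = 0.4786; fraction as HOCl = 1/(1 + 0.4786) = 0.6763.
Free chlorine required for 2.65 ppm HOCl: 2.65 / 0.6763 = 3.918 ppm.
FC to add: 3.918 − 0.5 = 3.418 mg/L as Cl₂.
Cl₂ equivalent: 3.418 mg/L × 553,000 L = 1890 g.
Product at 88.2% available Cl: 1890 / 0.882 = 2143 g.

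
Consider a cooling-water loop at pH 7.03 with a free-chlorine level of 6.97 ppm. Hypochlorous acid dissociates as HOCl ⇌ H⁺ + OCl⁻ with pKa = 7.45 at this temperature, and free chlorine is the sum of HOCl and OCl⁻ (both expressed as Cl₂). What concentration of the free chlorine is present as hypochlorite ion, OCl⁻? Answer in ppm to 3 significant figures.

1.92 ppm

[OCl⁻]/[HOCl] = 10^(pH − pKa) = 10^(7.03 − 7.45) = 10^-0.42 = 0.3802.
Fraction as HOCl = 1 / (1 + 0.3802) = 0.7245.
OCl⁻ = (1 − 0.7245) × 6.97 ppm = 1.92 ppm.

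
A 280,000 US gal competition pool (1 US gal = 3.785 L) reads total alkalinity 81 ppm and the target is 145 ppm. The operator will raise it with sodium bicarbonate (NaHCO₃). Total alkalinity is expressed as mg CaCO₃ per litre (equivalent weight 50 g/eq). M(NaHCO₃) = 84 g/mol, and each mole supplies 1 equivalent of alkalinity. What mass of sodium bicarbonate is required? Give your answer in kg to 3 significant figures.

114 kg

Volume: 280,000 US gal × 3.785 L/gal = 1,059,800 L.
Alkalinity to add: (145 − 81) = 64 mg/L as CaCO₃ × 1,059,800 L = 67,830 g as CaCO₃.
Equivalents: 67,830 g ÷ 50 g/eq = 1357 eq.
NaHCO₃ supplies 1 eq per mole → 1357 mol.
Mass: 1357 mol × 84 g/mol = 113,900 g.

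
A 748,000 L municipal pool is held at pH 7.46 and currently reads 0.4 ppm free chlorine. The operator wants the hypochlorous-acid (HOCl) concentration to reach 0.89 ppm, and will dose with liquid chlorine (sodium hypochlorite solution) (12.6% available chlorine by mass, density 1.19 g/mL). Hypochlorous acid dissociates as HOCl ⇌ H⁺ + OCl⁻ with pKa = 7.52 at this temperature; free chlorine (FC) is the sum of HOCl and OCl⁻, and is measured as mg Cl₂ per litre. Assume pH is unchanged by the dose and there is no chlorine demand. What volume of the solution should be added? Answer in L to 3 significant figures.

[OCl⁻]/[HOCl] = 10^(pH − pKa) = 10^(7.46 − 7.52) = 0.871; fraction as HOCl = 1/(1 + 0.871) = 0.5345.
Free chlorine required for 0.89 ppm HOCl: 0.89 / 0.5345 = 1.665 ppm.
FC to add: 1.665 − 0.4 = 1.265 mg/L as Cl₂.
Cl₂ equivalent: 1.265 mg/L × 748,000 L = 946.3 g.
Product at 12.6% available Cl: 946.3 / 0.126 = 7511 g.
Volume: 7511 g ÷ 1.19 g/mL = 6311 mL.

6.31 L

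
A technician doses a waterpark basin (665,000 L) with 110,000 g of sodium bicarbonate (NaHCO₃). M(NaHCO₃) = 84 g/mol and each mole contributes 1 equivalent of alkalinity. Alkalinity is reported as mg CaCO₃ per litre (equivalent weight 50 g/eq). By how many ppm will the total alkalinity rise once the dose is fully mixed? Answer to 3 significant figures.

Moles of NaHCO₃: 110,000 g ÷ 84 g/mol = 1310 mol → 1310 eq of alkalinity.
As CaCO₃: 1310 eq × 50 g/eq = 65,480 g.
Rise: 65,480 g / 665,000 L × 1000 = 98.46 mg/L.

98.5 ppm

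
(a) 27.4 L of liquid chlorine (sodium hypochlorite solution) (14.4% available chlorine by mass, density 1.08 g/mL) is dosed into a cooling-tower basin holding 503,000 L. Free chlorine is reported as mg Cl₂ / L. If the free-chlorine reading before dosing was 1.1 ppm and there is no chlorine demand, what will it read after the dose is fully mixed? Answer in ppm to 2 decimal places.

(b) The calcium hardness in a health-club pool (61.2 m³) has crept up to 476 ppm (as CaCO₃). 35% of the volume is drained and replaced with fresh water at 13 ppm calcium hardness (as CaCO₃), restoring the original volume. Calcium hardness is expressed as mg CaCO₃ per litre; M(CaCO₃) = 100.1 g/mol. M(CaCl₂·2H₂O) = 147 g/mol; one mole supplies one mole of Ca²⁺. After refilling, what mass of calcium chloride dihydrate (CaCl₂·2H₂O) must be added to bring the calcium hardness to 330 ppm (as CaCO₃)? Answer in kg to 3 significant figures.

(a) Mass of solution: 27.4 L × 1000 mL/L × 1.08 g/mL = 29,590 g.
(a) Available chlorine delivered: 29,590 g × 0.144 = 4261 g as Cl₂.
(a) Concentration rise: 4261 g / 503,000 L = 8.472 mg/L = 8.47 ppm.
(a) Final FC: 1.1 + 8.47 = 9.57 ppm.

(b) Volume: 61.2 m³ = 61,200 L.
(b) After draining 35% and refilling: 476 × 0.65 + 13 × 0.35 = 313.95 ppm.
(b) Deficit to target: 330 − 313.95 = 16.05 mg/L.
(b) As CaCO₃: 16.05 mg/L × 61,200 L = 982.3 g; ÷ 100.1 = 9.813 mol Ca²⁺.
(b) Mass: 9.813 × 147 = 1442 g.

(a) 9.57 ppm; (b) 1.44 kg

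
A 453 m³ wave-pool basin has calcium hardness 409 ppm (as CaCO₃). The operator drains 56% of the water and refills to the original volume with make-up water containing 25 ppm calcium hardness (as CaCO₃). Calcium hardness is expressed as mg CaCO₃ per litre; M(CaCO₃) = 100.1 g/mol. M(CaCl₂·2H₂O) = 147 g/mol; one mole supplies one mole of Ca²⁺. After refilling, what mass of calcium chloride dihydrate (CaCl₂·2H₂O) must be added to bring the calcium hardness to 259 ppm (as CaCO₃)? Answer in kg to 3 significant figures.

Volume: 453 m³ = 453,000 L.
After draining 56% and refilling: 409 × 0.44 + 25 × 0.56 = 193.96 ppm.
Deficit to target: 259 − 193.96 = 65.04 mg/L.
As CaCO₃: 65.04 mg/L × 453,000 L = 29,460 g; ÷ 100.1 = 294.3 mol Ca²⁺.
Mass: 294.3 × 147 = 43,270 g.

43.3 kg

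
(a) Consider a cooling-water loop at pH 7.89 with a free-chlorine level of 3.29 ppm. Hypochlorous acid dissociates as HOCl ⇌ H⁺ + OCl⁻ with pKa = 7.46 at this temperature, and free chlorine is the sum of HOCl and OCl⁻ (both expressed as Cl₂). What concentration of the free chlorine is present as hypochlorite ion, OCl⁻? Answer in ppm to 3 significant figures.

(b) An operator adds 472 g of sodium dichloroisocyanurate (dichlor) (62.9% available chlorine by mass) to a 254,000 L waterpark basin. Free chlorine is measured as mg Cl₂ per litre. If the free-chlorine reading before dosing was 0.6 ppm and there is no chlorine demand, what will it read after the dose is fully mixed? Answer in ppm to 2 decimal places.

(a) [OCl⁻]/[HOCl] = 10^(pH − pKa) = 10^(7.89 − 7.46) = 10^0.43 = 2.692.
(a) Fraction as HOCl = 1 / (1 + 2.692) = 0.2709.
(a) OCl⁻ = (1 − 0.2709) × 3.29 ppm = 2.399 ppm.

(b) Available chlorine delivered: 472 g × 0.629 = 296.9 g as Cl₂.
(b) Concentration rise: 296.9 g / 254,000 L = 1.169 mg/L = 1.17 ppm.
(b) Final FC: 0.6 + 1.17 = 1.77 ppm.

(a) 2.40 ppm; (b) 1.77 ppm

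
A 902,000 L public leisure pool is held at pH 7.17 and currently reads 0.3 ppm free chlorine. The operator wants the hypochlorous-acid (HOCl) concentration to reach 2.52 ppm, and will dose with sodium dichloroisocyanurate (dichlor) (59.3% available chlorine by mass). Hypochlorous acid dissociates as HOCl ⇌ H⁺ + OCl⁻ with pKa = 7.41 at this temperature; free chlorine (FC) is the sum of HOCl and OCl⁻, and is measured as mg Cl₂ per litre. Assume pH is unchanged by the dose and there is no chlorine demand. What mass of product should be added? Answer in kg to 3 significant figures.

[OCl⁻]/[HOCl] = 10^(pH − pKa) = 10^(7.17 − 7.41) = 0.5754; fraction as HOCl = 1/(1 + 0.5754) = 0.6347.
Free chlorine required for 2.52 ppm HOCl: 2.52 / 0.6347 = 3.97 ppm.
FC to add: 3.97 − 0.3 = 3.67 mg/L as Cl₂.
Cl₂ equivalent: 3.67 mg/L × 902,000 L = 3310 g.
Product at 59.3% available Cl: 3310 / 0.593 = 5583 g.

5.58 kg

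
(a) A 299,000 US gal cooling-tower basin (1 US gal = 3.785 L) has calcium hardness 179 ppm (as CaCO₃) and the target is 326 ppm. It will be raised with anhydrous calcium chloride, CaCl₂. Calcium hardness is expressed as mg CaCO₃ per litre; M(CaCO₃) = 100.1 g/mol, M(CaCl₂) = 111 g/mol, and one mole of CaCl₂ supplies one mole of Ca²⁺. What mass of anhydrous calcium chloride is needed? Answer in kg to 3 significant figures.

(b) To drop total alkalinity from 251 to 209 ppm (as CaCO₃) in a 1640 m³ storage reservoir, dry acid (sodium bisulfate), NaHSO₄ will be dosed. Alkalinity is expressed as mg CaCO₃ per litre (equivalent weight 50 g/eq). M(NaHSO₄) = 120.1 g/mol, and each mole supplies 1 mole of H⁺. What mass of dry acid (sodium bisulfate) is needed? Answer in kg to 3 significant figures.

(a) 184 kg; (b) 165 kg

(a) Volume: 299,000 US gal × 3.785 L/gal = 1,131,715 L.
(a) Hardness to add: (326 − 179) = 147 mg/L as CaCO₃ × 1,131,715 L = 166,400 g as CaCO₃.
(a) Moles of Ca²⁺ (1 mol Ca²⁺ ≡ 1 mol CaCO₃): 166,400 / 100.1 g/mol = 1662 mol.
(a) Mass of CaCl₂: 1662 × 111 = 184,500 g.

(b) Volume: 1640 m³ = 1,640,000 L.
(b) Alkalinity to neutralize: (251 − 209) = 42 mg/L as CaCO₃ × 1,640,000 L = 68,880 g as CaCO₃.
(b) Equivalents of H⁺ required: 68,880 ÷ 50 g/eq = 1378 eq = 1378 mol NaHSO₄.
(b) Mass of NaHSO₄: 1378 × 120.1 = 165,400 g.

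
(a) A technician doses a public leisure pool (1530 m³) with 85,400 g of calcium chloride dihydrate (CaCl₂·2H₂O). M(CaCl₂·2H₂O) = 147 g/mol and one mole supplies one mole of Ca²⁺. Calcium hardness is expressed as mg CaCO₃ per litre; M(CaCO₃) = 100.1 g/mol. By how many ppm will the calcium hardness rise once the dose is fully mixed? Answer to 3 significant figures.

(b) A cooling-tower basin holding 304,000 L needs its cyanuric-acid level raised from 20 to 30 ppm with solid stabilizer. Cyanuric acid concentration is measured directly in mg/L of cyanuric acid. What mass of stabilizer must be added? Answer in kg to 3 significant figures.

(a) 38.0 ppm; (b) 3.04 kg

(a) Volume: 1530 m³ = 1,530,000 L.
(a) Moles of Ca²⁺: 85,400 g ÷ 147 g/mol = 581 mol.
(a) As CaCO₃: 581 mol × 100.1 g/mol = 58,150 g.
(a) Rise: 58,150 g / 1,530,000 L × 1000 = 38.01 mg/L.

(b) CYA to add: (30 − 20) = 10 mg/L × 304,000 L = 3040 g cyanuric acid.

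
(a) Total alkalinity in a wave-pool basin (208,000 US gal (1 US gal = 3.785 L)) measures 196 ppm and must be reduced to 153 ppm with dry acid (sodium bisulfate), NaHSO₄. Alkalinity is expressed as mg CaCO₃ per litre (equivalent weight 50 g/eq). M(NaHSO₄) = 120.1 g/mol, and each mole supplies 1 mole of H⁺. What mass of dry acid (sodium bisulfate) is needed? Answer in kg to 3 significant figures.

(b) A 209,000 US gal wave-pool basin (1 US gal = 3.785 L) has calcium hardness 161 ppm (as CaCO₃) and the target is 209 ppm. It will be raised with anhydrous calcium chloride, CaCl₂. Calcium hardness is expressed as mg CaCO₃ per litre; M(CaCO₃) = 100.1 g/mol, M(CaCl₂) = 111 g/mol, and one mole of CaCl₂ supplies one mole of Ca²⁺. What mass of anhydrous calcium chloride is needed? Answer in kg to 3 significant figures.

(a) Volume: 208,000 US gal × 3.785 L/gal = 787,280 L.
(a) Alkalinity to neutralize: (196 − 153) = 43 mg/L as CaCO₃ × 787,280 L = 33,850 g as CaCO₃.
(a) Equivalents of H⁺ required: 33,850 ÷ 50 g/eq = 677.1 eq = 677.1 mol NaHSO₄.
(a) Mass of NaHSO₄: 677.1 × 120.1 = 81,320 g.

(b) Volume: 209,000 US gal × 3.785 L/gal = 791,065 L.
(b) Hardness to add: (209 − 161) = 48 mg/L as CaCO₃ × 791,065 L = 37,970 g as CaCO₃.
(b) Moles of Ca²⁺ (1 mol Ca²⁺ ≡ 1 mol CaCO₃): 37,970 / 100.1 g/mol = 379.3 mol.
(b) Mass of CaCl₂: 379.3 × 111 = 42,110 g.

(a) 81.3 kg; (b) 42.1 kg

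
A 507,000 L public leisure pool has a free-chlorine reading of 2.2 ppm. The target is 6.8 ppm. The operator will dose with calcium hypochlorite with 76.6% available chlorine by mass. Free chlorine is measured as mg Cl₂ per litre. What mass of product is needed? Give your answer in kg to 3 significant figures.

3.04 kg

Chlorine deficit: 6.8 − 2.2 = 4.6 ppm = 4.6 mg/L as Cl₂.
Cl₂ equivalent needed: 4.6 mg/L × 507,000 L = 2,332,000 mg = 2332 g.
Product at 76.6% available chlorine: 2332 / 0.766 = 3045 g.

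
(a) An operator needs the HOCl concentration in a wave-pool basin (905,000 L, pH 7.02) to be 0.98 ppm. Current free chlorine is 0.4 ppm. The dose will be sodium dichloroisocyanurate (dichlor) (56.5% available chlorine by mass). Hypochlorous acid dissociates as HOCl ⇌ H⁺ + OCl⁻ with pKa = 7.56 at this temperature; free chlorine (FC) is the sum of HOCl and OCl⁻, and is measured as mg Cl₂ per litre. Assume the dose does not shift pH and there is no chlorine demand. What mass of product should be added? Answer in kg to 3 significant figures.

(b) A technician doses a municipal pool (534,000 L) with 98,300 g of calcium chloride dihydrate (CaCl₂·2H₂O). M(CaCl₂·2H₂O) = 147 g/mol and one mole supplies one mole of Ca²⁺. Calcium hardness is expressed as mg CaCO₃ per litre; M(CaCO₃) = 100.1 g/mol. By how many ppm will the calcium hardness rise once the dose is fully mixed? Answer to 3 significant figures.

(a) 1.38 kg; (b) 125 ppm

(a) [OCl⁻]/[HOCl] = 10^(pH − pKa) = 10^(7.02 − 7.56) = 0.2884; fraction as HOCl = 1/(1 + 0.2884) = 0.7762.
(a) Free chlorine required for 0.98 ppm HOCl: 0.98 / 0.7762 = 1.263 ppm.
(a) FC to add: 1.263 − 0.4 = 0.8626 mg/L as Cl₂.
(a) Cl₂ equivalent: 0.8626 mg/L × 905,000 L = 780.7 g.
(a) Product at 56.5% available Cl: 780.7 / 0.565 = 1382 g.

(b) Moles of Ca²⁺: 98,300 g ÷ 147 g/mol = 668.7 mol.
(b) As CaCO₃: 668.7 mol × 100.1 g/mol = 66,940 g.
(b) Rise: 66,940 g / 534,000 L × 1000 = 125.4 mg/L.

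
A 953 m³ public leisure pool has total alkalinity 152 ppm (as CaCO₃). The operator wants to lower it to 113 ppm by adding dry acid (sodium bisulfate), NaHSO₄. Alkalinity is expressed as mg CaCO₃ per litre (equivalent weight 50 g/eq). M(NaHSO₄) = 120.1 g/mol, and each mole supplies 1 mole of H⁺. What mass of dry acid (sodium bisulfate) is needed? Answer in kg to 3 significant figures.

89.3 kg

Volume: 953 m³ = 953,000 L.
Alkalinity to neutralize: (152 − 113) = 39 mg/L as CaCO₃ × 953,000 L = 37,170 g as CaCO₃.
Equivalents of H⁺ required: 37,170 ÷ 50 g/eq = 743.3 eq = 743.3 mol NaHSO₄.
Mass of NaHSO₄: 743.3 × 120.1 = 89,280 g.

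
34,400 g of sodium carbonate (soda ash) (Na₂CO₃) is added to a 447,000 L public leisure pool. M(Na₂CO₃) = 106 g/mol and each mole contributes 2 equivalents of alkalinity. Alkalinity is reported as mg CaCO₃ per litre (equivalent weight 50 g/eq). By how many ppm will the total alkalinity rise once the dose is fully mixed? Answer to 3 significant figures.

Moles of Na₂CO₃: 34,400 g ÷ 106 g/mol = 324.5 mol → 649.1 eq of alkalinity.
As CaCO₃: 649.1 eq × 50 g/eq = 32,450 g.
Rise: 32,450 g / 447,000 L × 1000 = 72.6 mg/L.

72.6 ppm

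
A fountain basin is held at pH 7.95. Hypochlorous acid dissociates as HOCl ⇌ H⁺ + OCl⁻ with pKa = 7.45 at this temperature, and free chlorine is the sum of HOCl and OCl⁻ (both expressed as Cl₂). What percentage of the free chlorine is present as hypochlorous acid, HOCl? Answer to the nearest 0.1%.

[OCl⁻]/[HOCl] = 10^(pH − pKa) = 10^(7.95 − 7.45) = 10^0.50 = 3.162.
Fraction as HOCl = 1 / (1 + 3.162) = 0.2403.

24.0%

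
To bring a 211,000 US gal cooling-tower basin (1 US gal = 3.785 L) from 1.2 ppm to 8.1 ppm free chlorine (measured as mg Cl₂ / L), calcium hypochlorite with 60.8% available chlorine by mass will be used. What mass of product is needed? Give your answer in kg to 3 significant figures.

9.06 kg

Volume: 211,000 US gal × 3.785 L/gal = 798,635 L.
Chlorine deficit: 8.1 − 1.2 = 6.9 ppm = 6.9 mg/L as Cl₂.
Cl₂ equivalent needed: 6.9 mg/L × 798,635 L = 5,511,000 mg = 5511 g.
Product at 60.8% available chlorine: 5511 / 0.608 = 9063 g.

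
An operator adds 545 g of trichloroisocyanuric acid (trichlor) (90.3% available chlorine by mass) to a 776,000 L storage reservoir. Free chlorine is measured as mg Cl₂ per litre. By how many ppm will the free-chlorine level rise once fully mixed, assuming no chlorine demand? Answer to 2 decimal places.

0.63 ppm

Available chlorine delivered: 545 g × 0.903 = 492.1 g as Cl₂.
Concentration rise: 492.1 g / 776,000 L = 0.6342 mg/L = 0.63 ppm.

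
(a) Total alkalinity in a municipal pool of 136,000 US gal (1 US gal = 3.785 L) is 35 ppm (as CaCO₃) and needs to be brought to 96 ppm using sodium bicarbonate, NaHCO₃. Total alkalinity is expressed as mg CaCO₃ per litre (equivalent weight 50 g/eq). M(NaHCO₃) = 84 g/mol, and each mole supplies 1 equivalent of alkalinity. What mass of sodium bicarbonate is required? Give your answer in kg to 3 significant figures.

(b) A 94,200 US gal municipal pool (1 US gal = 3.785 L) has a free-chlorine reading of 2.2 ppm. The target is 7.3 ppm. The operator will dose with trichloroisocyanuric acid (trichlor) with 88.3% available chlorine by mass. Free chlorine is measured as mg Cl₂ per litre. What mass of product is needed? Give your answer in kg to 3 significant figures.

(a) 52.8 kg; (b) 2.06 kg

(a) Volume: 136,000 US gal × 3.785 L/gal = 514,760 L.
(a) Alkalinity to add: (96 − 35) = 61 mg/L as CaCO₃ × 514,760 L = 31,400 g as CaCO₃.
(a) Equivalents: 31,400 g ÷ 50 g/eq = 628 eq.
(a) NaHCO₃ supplies 1 eq per mole → 628 mol.
(a) Mass: 628 mol × 84 g/mol = 52,750 g.

(b) Volume: 94,200 US gal × 3.785 L/gal = 356,547 L.
(b) Chlorine deficit: 7.3 − 2.2 = 5.1 ppm = 5.1 mg/L as Cl₂.
(b) Cl₂ equivalent needed: 5.1 mg/L × 356,547 L = 1,818,000 mg = 1818 g.
(b) Product at 88.3% available chlorine: 1818 / 0.883 = 2059 g.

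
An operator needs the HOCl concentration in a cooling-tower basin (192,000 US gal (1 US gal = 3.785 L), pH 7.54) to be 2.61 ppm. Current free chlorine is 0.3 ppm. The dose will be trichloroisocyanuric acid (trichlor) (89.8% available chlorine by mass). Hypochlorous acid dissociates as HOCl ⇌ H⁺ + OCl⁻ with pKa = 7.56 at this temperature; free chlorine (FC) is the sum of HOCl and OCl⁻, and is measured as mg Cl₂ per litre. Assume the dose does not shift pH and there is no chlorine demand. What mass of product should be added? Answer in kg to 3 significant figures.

Volume: 192,000 US gal × 3.785 L/gal = 726,720 L.
[OCl⁻]/[HOCl] = 10^(pH − pKa) = 10^(7.54 − 7.56) = 0.955; fraction as HOCl = 1/(1 + 0.955) = 0.5115.
Free chlorine required for 2.61 ppm HOCl: 2.61 / 0.5115 = 5.103 ppm.
FC to add: 5.103 − 0.3 = 4.803 mg/L as Cl₂.
Cl₂ equivalent: 4.803 mg/L × 726,720 L = 3490 g.
Product at 89.8% available Cl: 3490 / 0.898 = 3887 g.

3.89 kg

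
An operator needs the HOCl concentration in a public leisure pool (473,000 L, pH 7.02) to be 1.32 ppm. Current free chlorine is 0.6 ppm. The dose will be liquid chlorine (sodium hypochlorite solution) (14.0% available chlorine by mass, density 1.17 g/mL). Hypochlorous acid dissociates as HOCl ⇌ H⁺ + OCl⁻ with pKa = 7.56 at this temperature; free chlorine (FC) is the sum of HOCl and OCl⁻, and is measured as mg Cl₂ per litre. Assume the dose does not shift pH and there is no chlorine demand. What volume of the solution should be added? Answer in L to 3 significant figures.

3.18 L

[OCl⁻]/[HOCl] = 10^(pH − pKa) = 10^(7.02 − 7.56) = 0.2884; fraction as HOCl = 1/(1 + 0.2884) = 0.7762.
Free chlorine required for 1.32 ppm HOCl: 1.32 / 0.7762 = 1.701 ppm.
FC to add: 1.701 − 0.6 = 1.101 mg/L as Cl₂.
Cl₂ equivalent: 1.101 mg/L × 473,000 L = 520.6 g.
Product at 14.0% available Cl: 520.6 / 0.14 = 3719 g.
Volume: 3719 g ÷ 1.17 g/mL = 3178 mL.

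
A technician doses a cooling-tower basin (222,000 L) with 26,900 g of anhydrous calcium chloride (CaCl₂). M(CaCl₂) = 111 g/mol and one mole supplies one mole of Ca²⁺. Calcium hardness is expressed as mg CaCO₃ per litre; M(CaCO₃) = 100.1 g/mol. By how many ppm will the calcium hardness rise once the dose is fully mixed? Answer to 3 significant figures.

Moles of Ca²⁺: 26,900 g ÷ 111 g/mol = 242.3 mol.
As CaCO₃: 242.3 mol × 100.1 g/mol = 24,260 g.
Rise: 24,260 g / 222,000 L × 1000 = 109.3 mg/L.

109 ppm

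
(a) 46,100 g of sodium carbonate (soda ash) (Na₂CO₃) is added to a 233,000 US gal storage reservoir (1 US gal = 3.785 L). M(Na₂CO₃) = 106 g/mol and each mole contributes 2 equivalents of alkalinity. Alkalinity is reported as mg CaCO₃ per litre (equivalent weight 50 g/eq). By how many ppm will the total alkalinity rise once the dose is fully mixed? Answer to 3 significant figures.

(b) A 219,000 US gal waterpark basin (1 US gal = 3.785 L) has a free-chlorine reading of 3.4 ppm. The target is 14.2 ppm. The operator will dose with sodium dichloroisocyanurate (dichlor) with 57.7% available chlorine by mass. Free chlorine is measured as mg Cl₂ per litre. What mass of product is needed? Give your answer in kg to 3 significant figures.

(a) 49.3 ppm; (b) 15.5 kg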